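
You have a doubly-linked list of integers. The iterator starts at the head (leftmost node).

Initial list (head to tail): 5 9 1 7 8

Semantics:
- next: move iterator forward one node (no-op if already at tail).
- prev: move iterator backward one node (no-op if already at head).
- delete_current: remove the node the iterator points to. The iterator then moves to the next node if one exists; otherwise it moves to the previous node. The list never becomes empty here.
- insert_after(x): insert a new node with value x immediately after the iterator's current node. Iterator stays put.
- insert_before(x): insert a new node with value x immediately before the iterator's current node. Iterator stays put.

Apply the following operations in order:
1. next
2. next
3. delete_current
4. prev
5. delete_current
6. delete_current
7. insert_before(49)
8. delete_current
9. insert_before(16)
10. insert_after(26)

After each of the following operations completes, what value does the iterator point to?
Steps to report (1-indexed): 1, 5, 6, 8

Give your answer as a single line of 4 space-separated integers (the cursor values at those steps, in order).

After 1 (next): list=[5, 9, 1, 7, 8] cursor@9
After 2 (next): list=[5, 9, 1, 7, 8] cursor@1
After 3 (delete_current): list=[5, 9, 7, 8] cursor@7
After 4 (prev): list=[5, 9, 7, 8] cursor@9
After 5 (delete_current): list=[5, 7, 8] cursor@7
After 6 (delete_current): list=[5, 8] cursor@8
After 7 (insert_before(49)): list=[5, 49, 8] cursor@8
After 8 (delete_current): list=[5, 49] cursor@49
After 9 (insert_before(16)): list=[5, 16, 49] cursor@49
After 10 (insert_after(26)): list=[5, 16, 49, 26] cursor@49

Answer: 9 7 8 49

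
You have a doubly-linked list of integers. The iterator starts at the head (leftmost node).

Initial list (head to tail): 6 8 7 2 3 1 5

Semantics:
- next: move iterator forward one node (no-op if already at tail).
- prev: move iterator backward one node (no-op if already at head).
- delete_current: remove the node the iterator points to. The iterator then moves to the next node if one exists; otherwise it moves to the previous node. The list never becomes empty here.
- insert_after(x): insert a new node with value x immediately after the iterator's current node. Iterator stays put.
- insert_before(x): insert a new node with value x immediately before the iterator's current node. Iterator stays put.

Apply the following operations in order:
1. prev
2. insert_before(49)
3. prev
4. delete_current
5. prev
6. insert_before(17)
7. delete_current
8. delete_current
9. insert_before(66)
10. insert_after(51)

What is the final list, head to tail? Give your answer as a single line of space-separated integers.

After 1 (prev): list=[6, 8, 7, 2, 3, 1, 5] cursor@6
After 2 (insert_before(49)): list=[49, 6, 8, 7, 2, 3, 1, 5] cursor@6
After 3 (prev): list=[49, 6, 8, 7, 2, 3, 1, 5] cursor@49
After 4 (delete_current): list=[6, 8, 7, 2, 3, 1, 5] cursor@6
After 5 (prev): list=[6, 8, 7, 2, 3, 1, 5] cursor@6
After 6 (insert_before(17)): list=[17, 6, 8, 7, 2, 3, 1, 5] cursor@6
After 7 (delete_current): list=[17, 8, 7, 2, 3, 1, 5] cursor@8
After 8 (delete_current): list=[17, 7, 2, 3, 1, 5] cursor@7
After 9 (insert_before(66)): list=[17, 66, 7, 2, 3, 1, 5] cursor@7
After 10 (insert_after(51)): list=[17, 66, 7, 51, 2, 3, 1, 5] cursor@7

Answer: 17 66 7 51 2 3 1 5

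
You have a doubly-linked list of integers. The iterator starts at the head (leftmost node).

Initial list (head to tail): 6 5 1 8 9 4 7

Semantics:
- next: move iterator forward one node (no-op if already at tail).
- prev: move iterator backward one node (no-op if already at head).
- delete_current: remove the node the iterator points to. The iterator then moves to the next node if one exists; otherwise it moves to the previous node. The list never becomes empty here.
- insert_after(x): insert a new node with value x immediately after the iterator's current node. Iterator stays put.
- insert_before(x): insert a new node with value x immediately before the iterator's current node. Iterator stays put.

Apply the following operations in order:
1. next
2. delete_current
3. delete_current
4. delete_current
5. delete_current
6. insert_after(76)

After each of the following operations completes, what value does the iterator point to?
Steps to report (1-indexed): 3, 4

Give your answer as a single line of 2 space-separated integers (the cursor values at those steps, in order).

Answer: 8 9

Derivation:
After 1 (next): list=[6, 5, 1, 8, 9, 4, 7] cursor@5
After 2 (delete_current): list=[6, 1, 8, 9, 4, 7] cursor@1
After 3 (delete_current): list=[6, 8, 9, 4, 7] cursor@8
After 4 (delete_current): list=[6, 9, 4, 7] cursor@9
After 5 (delete_current): list=[6, 4, 7] cursor@4
After 6 (insert_after(76)): list=[6, 4, 76, 7] cursor@4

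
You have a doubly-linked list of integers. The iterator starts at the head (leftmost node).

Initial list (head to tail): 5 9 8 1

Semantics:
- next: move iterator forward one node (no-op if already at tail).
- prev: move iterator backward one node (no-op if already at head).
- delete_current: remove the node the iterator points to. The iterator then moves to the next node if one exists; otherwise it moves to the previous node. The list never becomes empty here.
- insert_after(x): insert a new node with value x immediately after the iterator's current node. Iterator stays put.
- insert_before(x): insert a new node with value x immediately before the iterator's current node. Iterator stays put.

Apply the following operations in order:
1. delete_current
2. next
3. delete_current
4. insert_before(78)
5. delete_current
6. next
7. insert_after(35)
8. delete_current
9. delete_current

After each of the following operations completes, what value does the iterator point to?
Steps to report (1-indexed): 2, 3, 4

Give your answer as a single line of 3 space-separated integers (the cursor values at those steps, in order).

After 1 (delete_current): list=[9, 8, 1] cursor@9
After 2 (next): list=[9, 8, 1] cursor@8
After 3 (delete_current): list=[9, 1] cursor@1
After 4 (insert_before(78)): list=[9, 78, 1] cursor@1
After 5 (delete_current): list=[9, 78] cursor@78
After 6 (next): list=[9, 78] cursor@78
After 7 (insert_after(35)): list=[9, 78, 35] cursor@78
After 8 (delete_current): list=[9, 35] cursor@35
After 9 (delete_current): list=[9] cursor@9

Answer: 8 1 1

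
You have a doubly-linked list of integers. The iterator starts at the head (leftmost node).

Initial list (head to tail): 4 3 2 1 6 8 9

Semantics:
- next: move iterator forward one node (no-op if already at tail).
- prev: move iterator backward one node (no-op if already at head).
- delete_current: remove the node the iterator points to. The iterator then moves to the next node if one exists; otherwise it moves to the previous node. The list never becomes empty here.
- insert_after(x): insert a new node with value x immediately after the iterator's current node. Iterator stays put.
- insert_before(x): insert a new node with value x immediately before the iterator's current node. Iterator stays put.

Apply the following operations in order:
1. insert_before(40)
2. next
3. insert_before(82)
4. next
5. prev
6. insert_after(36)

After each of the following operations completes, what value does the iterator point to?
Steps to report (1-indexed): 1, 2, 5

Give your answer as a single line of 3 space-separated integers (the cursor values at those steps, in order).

After 1 (insert_before(40)): list=[40, 4, 3, 2, 1, 6, 8, 9] cursor@4
After 2 (next): list=[40, 4, 3, 2, 1, 6, 8, 9] cursor@3
After 3 (insert_before(82)): list=[40, 4, 82, 3, 2, 1, 6, 8, 9] cursor@3
After 4 (next): list=[40, 4, 82, 3, 2, 1, 6, 8, 9] cursor@2
After 5 (prev): list=[40, 4, 82, 3, 2, 1, 6, 8, 9] cursor@3
After 6 (insert_after(36)): list=[40, 4, 82, 3, 36, 2, 1, 6, 8, 9] cursor@3

Answer: 4 3 3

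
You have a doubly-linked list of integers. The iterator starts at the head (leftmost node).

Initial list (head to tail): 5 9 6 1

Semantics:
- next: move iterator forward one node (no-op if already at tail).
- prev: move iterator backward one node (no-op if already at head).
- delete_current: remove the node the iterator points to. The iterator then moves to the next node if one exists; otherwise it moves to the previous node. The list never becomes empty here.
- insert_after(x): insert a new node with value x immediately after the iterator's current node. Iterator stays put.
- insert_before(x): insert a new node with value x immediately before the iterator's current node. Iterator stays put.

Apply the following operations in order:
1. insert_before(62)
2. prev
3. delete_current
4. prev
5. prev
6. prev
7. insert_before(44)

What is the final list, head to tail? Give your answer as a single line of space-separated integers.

After 1 (insert_before(62)): list=[62, 5, 9, 6, 1] cursor@5
After 2 (prev): list=[62, 5, 9, 6, 1] cursor@62
After 3 (delete_current): list=[5, 9, 6, 1] cursor@5
After 4 (prev): list=[5, 9, 6, 1] cursor@5
After 5 (prev): list=[5, 9, 6, 1] cursor@5
After 6 (prev): list=[5, 9, 6, 1] cursor@5
After 7 (insert_before(44)): list=[44, 5, 9, 6, 1] cursor@5

Answer: 44 5 9 6 1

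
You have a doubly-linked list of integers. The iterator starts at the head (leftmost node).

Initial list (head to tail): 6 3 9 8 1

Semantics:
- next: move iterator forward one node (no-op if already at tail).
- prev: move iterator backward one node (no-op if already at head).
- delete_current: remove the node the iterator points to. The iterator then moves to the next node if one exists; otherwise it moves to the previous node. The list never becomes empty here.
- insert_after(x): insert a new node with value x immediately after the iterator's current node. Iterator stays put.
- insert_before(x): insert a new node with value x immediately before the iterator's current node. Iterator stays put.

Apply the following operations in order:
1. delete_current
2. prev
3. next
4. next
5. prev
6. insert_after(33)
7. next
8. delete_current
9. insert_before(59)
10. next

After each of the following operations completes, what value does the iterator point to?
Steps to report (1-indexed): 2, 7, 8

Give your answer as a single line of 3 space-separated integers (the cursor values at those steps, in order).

Answer: 3 33 8

Derivation:
After 1 (delete_current): list=[3, 9, 8, 1] cursor@3
After 2 (prev): list=[3, 9, 8, 1] cursor@3
After 3 (next): list=[3, 9, 8, 1] cursor@9
After 4 (next): list=[3, 9, 8, 1] cursor@8
After 5 (prev): list=[3, 9, 8, 1] cursor@9
After 6 (insert_after(33)): list=[3, 9, 33, 8, 1] cursor@9
After 7 (next): list=[3, 9, 33, 8, 1] cursor@33
After 8 (delete_current): list=[3, 9, 8, 1] cursor@8
After 9 (insert_before(59)): list=[3, 9, 59, 8, 1] cursor@8
After 10 (next): list=[3, 9, 59, 8, 1] cursor@1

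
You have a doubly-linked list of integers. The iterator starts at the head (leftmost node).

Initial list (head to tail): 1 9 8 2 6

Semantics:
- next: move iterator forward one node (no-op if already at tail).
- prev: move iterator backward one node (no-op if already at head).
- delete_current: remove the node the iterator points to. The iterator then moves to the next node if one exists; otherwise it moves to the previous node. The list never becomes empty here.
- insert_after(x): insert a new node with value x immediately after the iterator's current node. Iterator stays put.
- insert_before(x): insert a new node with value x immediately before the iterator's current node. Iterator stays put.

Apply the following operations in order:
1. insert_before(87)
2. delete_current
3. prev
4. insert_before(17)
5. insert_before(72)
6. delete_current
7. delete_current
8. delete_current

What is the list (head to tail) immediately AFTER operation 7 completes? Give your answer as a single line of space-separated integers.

Answer: 17 72 8 2 6

Derivation:
After 1 (insert_before(87)): list=[87, 1, 9, 8, 2, 6] cursor@1
After 2 (delete_current): list=[87, 9, 8, 2, 6] cursor@9
After 3 (prev): list=[87, 9, 8, 2, 6] cursor@87
After 4 (insert_before(17)): list=[17, 87, 9, 8, 2, 6] cursor@87
After 5 (insert_before(72)): list=[17, 72, 87, 9, 8, 2, 6] cursor@87
After 6 (delete_current): list=[17, 72, 9, 8, 2, 6] cursor@9
After 7 (delete_current): list=[17, 72, 8, 2, 6] cursor@8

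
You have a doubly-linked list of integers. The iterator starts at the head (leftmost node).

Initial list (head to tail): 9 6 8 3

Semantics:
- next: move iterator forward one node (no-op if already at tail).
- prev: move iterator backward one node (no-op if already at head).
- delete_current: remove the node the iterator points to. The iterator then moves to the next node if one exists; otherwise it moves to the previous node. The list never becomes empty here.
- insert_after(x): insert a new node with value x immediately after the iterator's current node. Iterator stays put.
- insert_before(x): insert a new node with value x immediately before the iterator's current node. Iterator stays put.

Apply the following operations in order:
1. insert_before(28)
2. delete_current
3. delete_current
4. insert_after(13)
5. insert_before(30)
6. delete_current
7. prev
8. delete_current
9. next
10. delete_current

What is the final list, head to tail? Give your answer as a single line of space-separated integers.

Answer: 28 13

Derivation:
After 1 (insert_before(28)): list=[28, 9, 6, 8, 3] cursor@9
After 2 (delete_current): list=[28, 6, 8, 3] cursor@6
After 3 (delete_current): list=[28, 8, 3] cursor@8
After 4 (insert_after(13)): list=[28, 8, 13, 3] cursor@8
After 5 (insert_before(30)): list=[28, 30, 8, 13, 3] cursor@8
After 6 (delete_current): list=[28, 30, 13, 3] cursor@13
After 7 (prev): list=[28, 30, 13, 3] cursor@30
After 8 (delete_current): list=[28, 13, 3] cursor@13
After 9 (next): list=[28, 13, 3] cursor@3
After 10 (delete_current): list=[28, 13] cursor@13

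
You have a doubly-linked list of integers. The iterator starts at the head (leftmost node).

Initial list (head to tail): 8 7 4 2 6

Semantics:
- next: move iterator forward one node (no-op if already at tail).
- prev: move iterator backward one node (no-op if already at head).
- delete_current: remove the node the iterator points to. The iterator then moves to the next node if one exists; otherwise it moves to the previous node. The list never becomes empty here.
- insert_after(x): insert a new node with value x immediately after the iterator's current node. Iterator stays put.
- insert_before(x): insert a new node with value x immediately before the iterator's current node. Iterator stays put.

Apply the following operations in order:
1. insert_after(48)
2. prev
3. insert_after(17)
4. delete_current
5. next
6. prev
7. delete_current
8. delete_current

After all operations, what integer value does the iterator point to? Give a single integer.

After 1 (insert_after(48)): list=[8, 48, 7, 4, 2, 6] cursor@8
After 2 (prev): list=[8, 48, 7, 4, 2, 6] cursor@8
After 3 (insert_after(17)): list=[8, 17, 48, 7, 4, 2, 6] cursor@8
After 4 (delete_current): list=[17, 48, 7, 4, 2, 6] cursor@17
After 5 (next): list=[17, 48, 7, 4, 2, 6] cursor@48
After 6 (prev): list=[17, 48, 7, 4, 2, 6] cursor@17
After 7 (delete_current): list=[48, 7, 4, 2, 6] cursor@48
After 8 (delete_current): list=[7, 4, 2, 6] cursor@7

Answer: 7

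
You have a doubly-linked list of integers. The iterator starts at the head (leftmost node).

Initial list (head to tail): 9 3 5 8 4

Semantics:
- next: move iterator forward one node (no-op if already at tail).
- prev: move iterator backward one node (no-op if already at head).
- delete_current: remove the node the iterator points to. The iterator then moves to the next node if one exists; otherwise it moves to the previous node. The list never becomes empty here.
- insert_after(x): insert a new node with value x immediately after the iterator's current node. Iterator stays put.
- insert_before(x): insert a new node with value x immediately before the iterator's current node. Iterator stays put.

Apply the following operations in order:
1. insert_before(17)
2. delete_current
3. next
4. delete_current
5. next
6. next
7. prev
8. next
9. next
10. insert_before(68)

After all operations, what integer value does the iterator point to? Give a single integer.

Answer: 4

Derivation:
After 1 (insert_before(17)): list=[17, 9, 3, 5, 8, 4] cursor@9
After 2 (delete_current): list=[17, 3, 5, 8, 4] cursor@3
After 3 (next): list=[17, 3, 5, 8, 4] cursor@5
After 4 (delete_current): list=[17, 3, 8, 4] cursor@8
After 5 (next): list=[17, 3, 8, 4] cursor@4
After 6 (next): list=[17, 3, 8, 4] cursor@4
After 7 (prev): list=[17, 3, 8, 4] cursor@8
After 8 (next): list=[17, 3, 8, 4] cursor@4
After 9 (next): list=[17, 3, 8, 4] cursor@4
After 10 (insert_before(68)): list=[17, 3, 8, 68, 4] cursor@4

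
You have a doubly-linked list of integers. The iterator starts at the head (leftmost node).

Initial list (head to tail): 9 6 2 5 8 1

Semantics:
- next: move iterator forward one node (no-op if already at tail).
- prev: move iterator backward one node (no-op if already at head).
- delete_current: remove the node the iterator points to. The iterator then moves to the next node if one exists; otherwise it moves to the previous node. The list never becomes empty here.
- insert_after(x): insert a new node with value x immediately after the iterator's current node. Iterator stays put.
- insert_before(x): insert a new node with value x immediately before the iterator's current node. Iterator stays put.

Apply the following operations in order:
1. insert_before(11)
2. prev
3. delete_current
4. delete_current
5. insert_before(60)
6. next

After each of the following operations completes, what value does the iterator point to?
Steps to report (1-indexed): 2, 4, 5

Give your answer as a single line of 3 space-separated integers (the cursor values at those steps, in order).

Answer: 11 6 6

Derivation:
After 1 (insert_before(11)): list=[11, 9, 6, 2, 5, 8, 1] cursor@9
After 2 (prev): list=[11, 9, 6, 2, 5, 8, 1] cursor@11
After 3 (delete_current): list=[9, 6, 2, 5, 8, 1] cursor@9
After 4 (delete_current): list=[6, 2, 5, 8, 1] cursor@6
After 5 (insert_before(60)): list=[60, 6, 2, 5, 8, 1] cursor@6
After 6 (next): list=[60, 6, 2, 5, 8, 1] cursor@2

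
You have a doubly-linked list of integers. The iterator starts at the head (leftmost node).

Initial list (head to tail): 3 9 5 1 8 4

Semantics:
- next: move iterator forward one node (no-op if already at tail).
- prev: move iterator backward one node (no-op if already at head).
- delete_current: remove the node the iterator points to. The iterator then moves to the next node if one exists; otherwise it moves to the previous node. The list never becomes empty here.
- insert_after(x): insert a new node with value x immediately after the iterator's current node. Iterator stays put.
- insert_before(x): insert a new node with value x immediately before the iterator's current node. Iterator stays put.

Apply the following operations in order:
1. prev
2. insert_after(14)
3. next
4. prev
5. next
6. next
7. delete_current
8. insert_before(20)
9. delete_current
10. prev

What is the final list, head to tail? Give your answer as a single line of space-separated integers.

After 1 (prev): list=[3, 9, 5, 1, 8, 4] cursor@3
After 2 (insert_after(14)): list=[3, 14, 9, 5, 1, 8, 4] cursor@3
After 3 (next): list=[3, 14, 9, 5, 1, 8, 4] cursor@14
After 4 (prev): list=[3, 14, 9, 5, 1, 8, 4] cursor@3
After 5 (next): list=[3, 14, 9, 5, 1, 8, 4] cursor@14
After 6 (next): list=[3, 14, 9, 5, 1, 8, 4] cursor@9
After 7 (delete_current): list=[3, 14, 5, 1, 8, 4] cursor@5
After 8 (insert_before(20)): list=[3, 14, 20, 5, 1, 8, 4] cursor@5
After 9 (delete_current): list=[3, 14, 20, 1, 8, 4] cursor@1
After 10 (prev): list=[3, 14, 20, 1, 8, 4] cursor@20

Answer: 3 14 20 1 8 4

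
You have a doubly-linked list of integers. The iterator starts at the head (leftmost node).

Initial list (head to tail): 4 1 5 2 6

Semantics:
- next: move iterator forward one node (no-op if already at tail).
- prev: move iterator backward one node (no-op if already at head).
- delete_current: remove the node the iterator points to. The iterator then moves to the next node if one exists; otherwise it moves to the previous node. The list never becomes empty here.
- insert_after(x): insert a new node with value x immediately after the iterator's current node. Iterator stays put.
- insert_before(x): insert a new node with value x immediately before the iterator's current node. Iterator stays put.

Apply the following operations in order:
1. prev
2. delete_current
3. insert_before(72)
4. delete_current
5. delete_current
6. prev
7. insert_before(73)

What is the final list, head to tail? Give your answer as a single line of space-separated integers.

After 1 (prev): list=[4, 1, 5, 2, 6] cursor@4
After 2 (delete_current): list=[1, 5, 2, 6] cursor@1
After 3 (insert_before(72)): list=[72, 1, 5, 2, 6] cursor@1
After 4 (delete_current): list=[72, 5, 2, 6] cursor@5
After 5 (delete_current): list=[72, 2, 6] cursor@2
After 6 (prev): list=[72, 2, 6] cursor@72
After 7 (insert_before(73)): list=[73, 72, 2, 6] cursor@72

Answer: 73 72 2 6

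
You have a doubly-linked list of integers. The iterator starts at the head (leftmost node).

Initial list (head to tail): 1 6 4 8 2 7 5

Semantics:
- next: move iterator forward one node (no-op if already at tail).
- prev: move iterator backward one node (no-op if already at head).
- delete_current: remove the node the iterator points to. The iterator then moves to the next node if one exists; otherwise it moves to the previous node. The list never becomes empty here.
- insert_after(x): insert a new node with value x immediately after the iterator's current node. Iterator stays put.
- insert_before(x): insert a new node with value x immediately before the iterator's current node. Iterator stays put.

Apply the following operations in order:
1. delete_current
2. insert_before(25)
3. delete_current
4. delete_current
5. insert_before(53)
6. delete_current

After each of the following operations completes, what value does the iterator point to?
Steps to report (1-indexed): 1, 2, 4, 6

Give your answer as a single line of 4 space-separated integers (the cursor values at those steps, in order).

After 1 (delete_current): list=[6, 4, 8, 2, 7, 5] cursor@6
After 2 (insert_before(25)): list=[25, 6, 4, 8, 2, 7, 5] cursor@6
After 3 (delete_current): list=[25, 4, 8, 2, 7, 5] cursor@4
After 4 (delete_current): list=[25, 8, 2, 7, 5] cursor@8
After 5 (insert_before(53)): list=[25, 53, 8, 2, 7, 5] cursor@8
After 6 (delete_current): list=[25, 53, 2, 7, 5] cursor@2

Answer: 6 6 8 2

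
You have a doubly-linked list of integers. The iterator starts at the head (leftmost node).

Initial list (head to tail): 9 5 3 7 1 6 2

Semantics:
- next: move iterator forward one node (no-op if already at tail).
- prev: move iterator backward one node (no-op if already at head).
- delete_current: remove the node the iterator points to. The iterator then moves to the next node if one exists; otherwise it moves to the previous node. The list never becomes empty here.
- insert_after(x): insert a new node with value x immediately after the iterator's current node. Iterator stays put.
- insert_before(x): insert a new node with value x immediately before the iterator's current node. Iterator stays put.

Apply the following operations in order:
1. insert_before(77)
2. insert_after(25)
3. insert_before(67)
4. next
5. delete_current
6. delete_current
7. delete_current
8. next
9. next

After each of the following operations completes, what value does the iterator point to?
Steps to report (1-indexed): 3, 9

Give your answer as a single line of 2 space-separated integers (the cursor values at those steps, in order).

After 1 (insert_before(77)): list=[77, 9, 5, 3, 7, 1, 6, 2] cursor@9
After 2 (insert_after(25)): list=[77, 9, 25, 5, 3, 7, 1, 6, 2] cursor@9
After 3 (insert_before(67)): list=[77, 67, 9, 25, 5, 3, 7, 1, 6, 2] cursor@9
After 4 (next): list=[77, 67, 9, 25, 5, 3, 7, 1, 6, 2] cursor@25
After 5 (delete_current): list=[77, 67, 9, 5, 3, 7, 1, 6, 2] cursor@5
After 6 (delete_current): list=[77, 67, 9, 3, 7, 1, 6, 2] cursor@3
After 7 (delete_current): list=[77, 67, 9, 7, 1, 6, 2] cursor@7
After 8 (next): list=[77, 67, 9, 7, 1, 6, 2] cursor@1
After 9 (next): list=[77, 67, 9, 7, 1, 6, 2] cursor@6

Answer: 9 6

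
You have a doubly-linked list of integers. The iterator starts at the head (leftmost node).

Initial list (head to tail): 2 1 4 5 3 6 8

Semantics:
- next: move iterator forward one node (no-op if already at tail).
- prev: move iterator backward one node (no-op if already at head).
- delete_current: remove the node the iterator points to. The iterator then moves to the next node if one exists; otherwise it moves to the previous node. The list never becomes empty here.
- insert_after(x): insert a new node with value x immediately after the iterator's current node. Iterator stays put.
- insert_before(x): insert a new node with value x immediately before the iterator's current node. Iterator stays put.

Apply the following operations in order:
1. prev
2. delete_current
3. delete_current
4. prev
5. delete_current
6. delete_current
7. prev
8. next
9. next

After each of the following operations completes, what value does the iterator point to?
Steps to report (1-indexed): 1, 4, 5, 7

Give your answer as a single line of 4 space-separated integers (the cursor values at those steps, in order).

After 1 (prev): list=[2, 1, 4, 5, 3, 6, 8] cursor@2
After 2 (delete_current): list=[1, 4, 5, 3, 6, 8] cursor@1
After 3 (delete_current): list=[4, 5, 3, 6, 8] cursor@4
After 4 (prev): list=[4, 5, 3, 6, 8] cursor@4
After 5 (delete_current): list=[5, 3, 6, 8] cursor@5
After 6 (delete_current): list=[3, 6, 8] cursor@3
After 7 (prev): list=[3, 6, 8] cursor@3
After 8 (next): list=[3, 6, 8] cursor@6
After 9 (next): list=[3, 6, 8] cursor@8

Answer: 2 4 5 3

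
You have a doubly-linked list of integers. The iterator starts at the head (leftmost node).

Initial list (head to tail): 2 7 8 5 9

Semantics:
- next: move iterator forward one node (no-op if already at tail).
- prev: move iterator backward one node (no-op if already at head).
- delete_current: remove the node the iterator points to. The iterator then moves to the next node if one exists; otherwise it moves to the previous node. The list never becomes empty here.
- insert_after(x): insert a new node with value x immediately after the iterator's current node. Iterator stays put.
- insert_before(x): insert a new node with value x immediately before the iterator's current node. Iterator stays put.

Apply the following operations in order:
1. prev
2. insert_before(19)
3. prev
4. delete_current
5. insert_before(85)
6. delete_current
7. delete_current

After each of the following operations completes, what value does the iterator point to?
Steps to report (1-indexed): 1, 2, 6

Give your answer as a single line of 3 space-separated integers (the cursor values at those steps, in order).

After 1 (prev): list=[2, 7, 8, 5, 9] cursor@2
After 2 (insert_before(19)): list=[19, 2, 7, 8, 5, 9] cursor@2
After 3 (prev): list=[19, 2, 7, 8, 5, 9] cursor@19
After 4 (delete_current): list=[2, 7, 8, 5, 9] cursor@2
After 5 (insert_before(85)): list=[85, 2, 7, 8, 5, 9] cursor@2
After 6 (delete_current): list=[85, 7, 8, 5, 9] cursor@7
After 7 (delete_current): list=[85, 8, 5, 9] cursor@8

Answer: 2 2 7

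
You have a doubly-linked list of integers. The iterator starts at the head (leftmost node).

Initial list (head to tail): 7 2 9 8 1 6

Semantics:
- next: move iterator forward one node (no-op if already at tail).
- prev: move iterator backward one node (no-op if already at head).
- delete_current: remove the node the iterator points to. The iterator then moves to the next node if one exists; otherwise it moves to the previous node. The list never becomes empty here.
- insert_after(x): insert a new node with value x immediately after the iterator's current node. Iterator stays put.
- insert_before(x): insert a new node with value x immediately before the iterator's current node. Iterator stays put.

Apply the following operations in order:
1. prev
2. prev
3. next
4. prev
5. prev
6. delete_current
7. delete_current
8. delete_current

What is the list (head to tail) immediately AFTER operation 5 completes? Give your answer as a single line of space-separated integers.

Answer: 7 2 9 8 1 6

Derivation:
After 1 (prev): list=[7, 2, 9, 8, 1, 6] cursor@7
After 2 (prev): list=[7, 2, 9, 8, 1, 6] cursor@7
After 3 (next): list=[7, 2, 9, 8, 1, 6] cursor@2
After 4 (prev): list=[7, 2, 9, 8, 1, 6] cursor@7
After 5 (prev): list=[7, 2, 9, 8, 1, 6] cursor@7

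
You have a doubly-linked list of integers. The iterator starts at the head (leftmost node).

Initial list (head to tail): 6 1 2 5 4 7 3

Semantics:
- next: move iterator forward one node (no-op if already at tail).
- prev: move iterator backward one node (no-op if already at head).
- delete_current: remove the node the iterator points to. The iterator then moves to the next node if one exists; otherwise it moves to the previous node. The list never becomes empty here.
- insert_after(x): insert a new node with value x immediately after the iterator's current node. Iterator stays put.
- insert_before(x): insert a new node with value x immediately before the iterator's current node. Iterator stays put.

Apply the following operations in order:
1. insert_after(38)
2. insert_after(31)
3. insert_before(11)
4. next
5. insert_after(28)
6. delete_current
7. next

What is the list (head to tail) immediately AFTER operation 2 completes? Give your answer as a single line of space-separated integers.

After 1 (insert_after(38)): list=[6, 38, 1, 2, 5, 4, 7, 3] cursor@6
After 2 (insert_after(31)): list=[6, 31, 38, 1, 2, 5, 4, 7, 3] cursor@6

Answer: 6 31 38 1 2 5 4 7 3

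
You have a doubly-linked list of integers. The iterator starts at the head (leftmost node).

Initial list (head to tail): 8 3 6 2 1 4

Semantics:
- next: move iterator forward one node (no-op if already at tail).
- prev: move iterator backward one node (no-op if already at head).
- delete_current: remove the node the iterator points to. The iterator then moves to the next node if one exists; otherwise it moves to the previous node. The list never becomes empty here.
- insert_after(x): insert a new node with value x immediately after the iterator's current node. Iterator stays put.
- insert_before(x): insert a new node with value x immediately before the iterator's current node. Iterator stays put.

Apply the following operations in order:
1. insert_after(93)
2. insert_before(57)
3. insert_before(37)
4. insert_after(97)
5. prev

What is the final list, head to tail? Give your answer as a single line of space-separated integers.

After 1 (insert_after(93)): list=[8, 93, 3, 6, 2, 1, 4] cursor@8
After 2 (insert_before(57)): list=[57, 8, 93, 3, 6, 2, 1, 4] cursor@8
After 3 (insert_before(37)): list=[57, 37, 8, 93, 3, 6, 2, 1, 4] cursor@8
After 4 (insert_after(97)): list=[57, 37, 8, 97, 93, 3, 6, 2, 1, 4] cursor@8
After 5 (prev): list=[57, 37, 8, 97, 93, 3, 6, 2, 1, 4] cursor@37

Answer: 57 37 8 97 93 3 6 2 1 4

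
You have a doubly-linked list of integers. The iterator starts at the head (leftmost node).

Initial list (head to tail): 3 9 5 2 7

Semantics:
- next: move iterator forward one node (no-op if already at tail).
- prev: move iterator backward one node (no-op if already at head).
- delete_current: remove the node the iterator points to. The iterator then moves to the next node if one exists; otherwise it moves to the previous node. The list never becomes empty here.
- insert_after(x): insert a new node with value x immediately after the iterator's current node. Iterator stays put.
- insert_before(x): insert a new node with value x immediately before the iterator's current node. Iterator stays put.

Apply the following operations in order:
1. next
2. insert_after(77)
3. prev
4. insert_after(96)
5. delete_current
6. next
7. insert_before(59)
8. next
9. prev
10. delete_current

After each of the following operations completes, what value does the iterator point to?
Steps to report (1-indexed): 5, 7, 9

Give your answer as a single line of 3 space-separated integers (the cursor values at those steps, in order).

After 1 (next): list=[3, 9, 5, 2, 7] cursor@9
After 2 (insert_after(77)): list=[3, 9, 77, 5, 2, 7] cursor@9
After 3 (prev): list=[3, 9, 77, 5, 2, 7] cursor@3
After 4 (insert_after(96)): list=[3, 96, 9, 77, 5, 2, 7] cursor@3
After 5 (delete_current): list=[96, 9, 77, 5, 2, 7] cursor@96
After 6 (next): list=[96, 9, 77, 5, 2, 7] cursor@9
After 7 (insert_before(59)): list=[96, 59, 9, 77, 5, 2, 7] cursor@9
After 8 (next): list=[96, 59, 9, 77, 5, 2, 7] cursor@77
After 9 (prev): list=[96, 59, 9, 77, 5, 2, 7] cursor@9
After 10 (delete_current): list=[96, 59, 77, 5, 2, 7] cursor@77

Answer: 96 9 9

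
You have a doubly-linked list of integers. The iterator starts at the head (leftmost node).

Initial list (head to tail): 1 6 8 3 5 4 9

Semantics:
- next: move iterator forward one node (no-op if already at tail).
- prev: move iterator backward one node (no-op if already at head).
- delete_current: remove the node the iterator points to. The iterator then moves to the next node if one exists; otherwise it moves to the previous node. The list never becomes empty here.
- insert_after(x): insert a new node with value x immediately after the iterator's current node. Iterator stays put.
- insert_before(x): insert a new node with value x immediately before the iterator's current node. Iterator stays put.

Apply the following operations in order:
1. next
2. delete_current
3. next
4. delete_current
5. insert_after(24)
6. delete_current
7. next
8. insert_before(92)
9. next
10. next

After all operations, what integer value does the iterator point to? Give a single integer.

Answer: 9

Derivation:
After 1 (next): list=[1, 6, 8, 3, 5, 4, 9] cursor@6
After 2 (delete_current): list=[1, 8, 3, 5, 4, 9] cursor@8
After 3 (next): list=[1, 8, 3, 5, 4, 9] cursor@3
After 4 (delete_current): list=[1, 8, 5, 4, 9] cursor@5
After 5 (insert_after(24)): list=[1, 8, 5, 24, 4, 9] cursor@5
After 6 (delete_current): list=[1, 8, 24, 4, 9] cursor@24
After 7 (next): list=[1, 8, 24, 4, 9] cursor@4
After 8 (insert_before(92)): list=[1, 8, 24, 92, 4, 9] cursor@4
After 9 (next): list=[1, 8, 24, 92, 4, 9] cursor@9
After 10 (next): list=[1, 8, 24, 92, 4, 9] cursor@9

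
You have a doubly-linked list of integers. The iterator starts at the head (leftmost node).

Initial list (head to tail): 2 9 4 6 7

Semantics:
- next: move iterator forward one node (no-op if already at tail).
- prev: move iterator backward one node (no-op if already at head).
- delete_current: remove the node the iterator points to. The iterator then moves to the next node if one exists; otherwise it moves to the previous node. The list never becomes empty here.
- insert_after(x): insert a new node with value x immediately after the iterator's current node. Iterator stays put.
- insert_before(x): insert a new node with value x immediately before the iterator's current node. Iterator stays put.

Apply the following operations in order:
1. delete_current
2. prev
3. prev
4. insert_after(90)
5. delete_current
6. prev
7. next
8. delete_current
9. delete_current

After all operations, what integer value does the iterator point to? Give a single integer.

After 1 (delete_current): list=[9, 4, 6, 7] cursor@9
After 2 (prev): list=[9, 4, 6, 7] cursor@9
After 3 (prev): list=[9, 4, 6, 7] cursor@9
After 4 (insert_after(90)): list=[9, 90, 4, 6, 7] cursor@9
After 5 (delete_current): list=[90, 4, 6, 7] cursor@90
After 6 (prev): list=[90, 4, 6, 7] cursor@90
After 7 (next): list=[90, 4, 6, 7] cursor@4
After 8 (delete_current): list=[90, 6, 7] cursor@6
After 9 (delete_current): list=[90, 7] cursor@7

Answer: 7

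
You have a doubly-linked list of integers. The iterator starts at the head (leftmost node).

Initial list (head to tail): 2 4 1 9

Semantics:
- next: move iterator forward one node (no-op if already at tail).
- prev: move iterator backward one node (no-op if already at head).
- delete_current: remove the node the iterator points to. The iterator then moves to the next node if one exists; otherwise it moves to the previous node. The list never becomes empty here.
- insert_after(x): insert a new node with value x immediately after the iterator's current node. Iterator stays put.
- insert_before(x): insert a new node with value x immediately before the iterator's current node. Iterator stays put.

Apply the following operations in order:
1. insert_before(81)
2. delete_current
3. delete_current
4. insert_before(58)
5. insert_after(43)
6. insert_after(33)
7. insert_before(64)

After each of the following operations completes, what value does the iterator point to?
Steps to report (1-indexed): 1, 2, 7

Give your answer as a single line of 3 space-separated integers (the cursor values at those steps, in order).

Answer: 2 4 1

Derivation:
After 1 (insert_before(81)): list=[81, 2, 4, 1, 9] cursor@2
After 2 (delete_current): list=[81, 4, 1, 9] cursor@4
After 3 (delete_current): list=[81, 1, 9] cursor@1
After 4 (insert_before(58)): list=[81, 58, 1, 9] cursor@1
After 5 (insert_after(43)): list=[81, 58, 1, 43, 9] cursor@1
After 6 (insert_after(33)): list=[81, 58, 1, 33, 43, 9] cursor@1
After 7 (insert_before(64)): list=[81, 58, 64, 1, 33, 43, 9] cursor@1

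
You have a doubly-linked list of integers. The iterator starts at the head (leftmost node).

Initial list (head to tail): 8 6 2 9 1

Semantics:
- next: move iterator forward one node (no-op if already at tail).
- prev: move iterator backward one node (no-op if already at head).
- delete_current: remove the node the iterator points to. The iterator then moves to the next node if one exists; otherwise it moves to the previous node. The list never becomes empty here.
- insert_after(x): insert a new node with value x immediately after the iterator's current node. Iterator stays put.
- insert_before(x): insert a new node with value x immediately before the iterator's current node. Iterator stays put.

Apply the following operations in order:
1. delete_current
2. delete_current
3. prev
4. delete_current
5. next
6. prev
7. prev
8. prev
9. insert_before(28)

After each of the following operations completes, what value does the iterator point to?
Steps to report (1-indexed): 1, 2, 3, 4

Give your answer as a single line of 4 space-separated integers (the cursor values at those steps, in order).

After 1 (delete_current): list=[6, 2, 9, 1] cursor@6
After 2 (delete_current): list=[2, 9, 1] cursor@2
After 3 (prev): list=[2, 9, 1] cursor@2
After 4 (delete_current): list=[9, 1] cursor@9
After 5 (next): list=[9, 1] cursor@1
After 6 (prev): list=[9, 1] cursor@9
After 7 (prev): list=[9, 1] cursor@9
After 8 (prev): list=[9, 1] cursor@9
After 9 (insert_before(28)): list=[28, 9, 1] cursor@9

Answer: 6 2 2 9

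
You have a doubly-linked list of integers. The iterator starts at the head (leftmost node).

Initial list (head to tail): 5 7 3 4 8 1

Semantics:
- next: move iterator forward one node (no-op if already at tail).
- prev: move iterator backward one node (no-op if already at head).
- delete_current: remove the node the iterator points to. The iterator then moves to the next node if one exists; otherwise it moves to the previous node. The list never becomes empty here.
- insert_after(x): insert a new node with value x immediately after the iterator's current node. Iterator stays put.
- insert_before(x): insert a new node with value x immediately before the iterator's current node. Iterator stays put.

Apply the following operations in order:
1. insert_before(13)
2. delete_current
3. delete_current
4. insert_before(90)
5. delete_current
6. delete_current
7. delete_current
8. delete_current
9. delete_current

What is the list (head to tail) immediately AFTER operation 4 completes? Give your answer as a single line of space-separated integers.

After 1 (insert_before(13)): list=[13, 5, 7, 3, 4, 8, 1] cursor@5
After 2 (delete_current): list=[13, 7, 3, 4, 8, 1] cursor@7
After 3 (delete_current): list=[13, 3, 4, 8, 1] cursor@3
After 4 (insert_before(90)): list=[13, 90, 3, 4, 8, 1] cursor@3

Answer: 13 90 3 4 8 1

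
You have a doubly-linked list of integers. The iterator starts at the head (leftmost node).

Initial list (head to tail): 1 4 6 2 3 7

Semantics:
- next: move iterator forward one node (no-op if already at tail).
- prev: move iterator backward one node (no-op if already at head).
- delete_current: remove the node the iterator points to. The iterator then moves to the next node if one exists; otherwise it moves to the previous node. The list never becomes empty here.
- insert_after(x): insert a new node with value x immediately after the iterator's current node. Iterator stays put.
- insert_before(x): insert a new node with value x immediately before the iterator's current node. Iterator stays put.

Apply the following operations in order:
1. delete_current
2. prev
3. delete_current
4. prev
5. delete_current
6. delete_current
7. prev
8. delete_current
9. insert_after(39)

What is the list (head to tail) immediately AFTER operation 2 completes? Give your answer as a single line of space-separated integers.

Answer: 4 6 2 3 7

Derivation:
After 1 (delete_current): list=[4, 6, 2, 3, 7] cursor@4
After 2 (prev): list=[4, 6, 2, 3, 7] cursor@4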